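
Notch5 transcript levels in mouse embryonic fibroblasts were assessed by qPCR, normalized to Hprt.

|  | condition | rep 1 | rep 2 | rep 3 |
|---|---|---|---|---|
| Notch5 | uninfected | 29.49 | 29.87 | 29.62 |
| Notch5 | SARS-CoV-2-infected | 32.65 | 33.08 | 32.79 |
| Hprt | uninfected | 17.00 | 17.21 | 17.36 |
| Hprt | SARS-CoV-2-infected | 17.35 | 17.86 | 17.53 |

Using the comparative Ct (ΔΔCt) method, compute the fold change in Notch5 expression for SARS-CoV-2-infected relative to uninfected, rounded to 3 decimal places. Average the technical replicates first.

0.145

Mean Ct: Notch5 uninfected 29.660; Notch5 SARS-CoV-2-infected 32.840; Hprt uninfected 17.190; Hprt SARS-CoV-2-infected 17.580
ΔCt(uninfected) = 29.660 − 17.190 = 12.470
ΔCt(SARS-CoV-2-infected) = 32.840 − 17.580 = 15.260
ΔΔCt = 15.260 − 12.470 = 2.790
Fold change = 2^(−2.790) = 0.1446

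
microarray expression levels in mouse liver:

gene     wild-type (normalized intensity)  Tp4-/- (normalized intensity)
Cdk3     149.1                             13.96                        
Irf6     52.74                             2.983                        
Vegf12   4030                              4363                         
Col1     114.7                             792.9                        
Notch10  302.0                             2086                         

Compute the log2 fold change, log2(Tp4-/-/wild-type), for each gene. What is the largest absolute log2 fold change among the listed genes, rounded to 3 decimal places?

4.144

log2(13.96/149.1) = -3.417  (Cdk3)
log2(2.983/52.74) = -4.144  (Irf6)
log2(4363/4030) = 0.115  (Vegf12)
log2(792.9/114.7) = 2.789  (Col1)
log2(2086/302.0) = 2.788  (Notch10)
The largest magnitude belongs to Irf6.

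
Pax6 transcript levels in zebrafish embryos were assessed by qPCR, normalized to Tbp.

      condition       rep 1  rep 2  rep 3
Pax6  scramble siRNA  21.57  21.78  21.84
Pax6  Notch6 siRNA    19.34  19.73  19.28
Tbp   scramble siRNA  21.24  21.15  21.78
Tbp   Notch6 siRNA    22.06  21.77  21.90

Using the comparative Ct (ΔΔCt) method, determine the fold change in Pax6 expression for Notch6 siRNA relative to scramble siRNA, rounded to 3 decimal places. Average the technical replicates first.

6.964

Mean Ct: Pax6 scramble siRNA 21.730; Pax6 Notch6 siRNA 19.450; Tbp scramble siRNA 21.390; Tbp Notch6 siRNA 21.910
ΔCt(scramble siRNA) = 21.730 − 21.390 = 0.340
ΔCt(Notch6 siRNA) = 19.450 − 21.910 = -2.460
ΔΔCt = -2.460 − 0.340 = -2.800
Fold change = 2^(−(-2.800)) = 2^2.800 = 6.9644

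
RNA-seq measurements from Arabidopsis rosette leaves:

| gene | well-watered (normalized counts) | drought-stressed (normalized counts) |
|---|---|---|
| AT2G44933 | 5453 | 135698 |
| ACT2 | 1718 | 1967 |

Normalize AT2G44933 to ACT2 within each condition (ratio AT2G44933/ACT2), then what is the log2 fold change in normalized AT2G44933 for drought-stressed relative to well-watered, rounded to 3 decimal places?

4.442

AT2G44933/ACT2 (well-watered) = 5453 / 1718 = 3.174
AT2G44933/ACT2 (drought-stressed) = 135698 / 1967 = 68.987
Fold change = 68.987 / 3.174 = 21.7349
log2(21.7349) = 4.4419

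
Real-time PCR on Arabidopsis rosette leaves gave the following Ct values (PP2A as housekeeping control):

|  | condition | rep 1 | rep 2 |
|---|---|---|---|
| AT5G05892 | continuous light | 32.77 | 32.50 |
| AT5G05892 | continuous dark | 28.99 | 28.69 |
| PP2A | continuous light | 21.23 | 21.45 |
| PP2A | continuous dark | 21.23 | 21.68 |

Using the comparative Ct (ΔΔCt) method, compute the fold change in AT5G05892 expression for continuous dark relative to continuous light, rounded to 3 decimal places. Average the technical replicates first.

Mean Ct: AT5G05892 continuous light 32.635; AT5G05892 continuous dark 28.840; PP2A continuous light 21.340; PP2A continuous dark 21.455
ΔCt(continuous light) = 32.635 − 21.340 = 11.295
ΔCt(continuous dark) = 28.840 − 21.455 = 7.385
ΔΔCt = 7.385 − 11.295 = -3.910
Fold change = 2^(−(-3.910)) = 2^3.910 = 15.0324

15.032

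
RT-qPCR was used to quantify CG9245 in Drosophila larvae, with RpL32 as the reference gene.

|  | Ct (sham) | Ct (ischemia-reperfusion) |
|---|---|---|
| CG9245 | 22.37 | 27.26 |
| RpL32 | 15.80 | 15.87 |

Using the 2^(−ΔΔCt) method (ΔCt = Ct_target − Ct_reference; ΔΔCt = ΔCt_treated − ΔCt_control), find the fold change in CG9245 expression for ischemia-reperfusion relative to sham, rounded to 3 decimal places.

ΔCt(sham) = 22.370 − 15.800 = 6.570
ΔCt(ischemia-reperfusion) = 27.260 − 15.870 = 11.390
ΔΔCt = 11.390 − 6.570 = 4.820
Fold change = 2^(−4.820) = 0.0354

0.035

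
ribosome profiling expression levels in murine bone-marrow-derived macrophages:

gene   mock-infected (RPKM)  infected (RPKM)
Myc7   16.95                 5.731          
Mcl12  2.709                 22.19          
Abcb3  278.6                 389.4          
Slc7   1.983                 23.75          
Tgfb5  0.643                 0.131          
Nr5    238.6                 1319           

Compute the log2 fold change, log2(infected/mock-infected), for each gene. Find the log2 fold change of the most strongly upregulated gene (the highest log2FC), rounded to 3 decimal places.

3.582

log2(5.731/16.95) = -1.564  (Myc7)
log2(22.19/2.709) = 3.034  (Mcl12)
log2(389.4/278.6) = 0.483  (Abcb3)
log2(23.75/1.983) = 3.582  (Slc7)
log2(0.131/0.643) = -2.295  (Tgfb5)
log2(1319/238.6) = 2.467  (Nr5)
Slc7 is most strongly upregulated.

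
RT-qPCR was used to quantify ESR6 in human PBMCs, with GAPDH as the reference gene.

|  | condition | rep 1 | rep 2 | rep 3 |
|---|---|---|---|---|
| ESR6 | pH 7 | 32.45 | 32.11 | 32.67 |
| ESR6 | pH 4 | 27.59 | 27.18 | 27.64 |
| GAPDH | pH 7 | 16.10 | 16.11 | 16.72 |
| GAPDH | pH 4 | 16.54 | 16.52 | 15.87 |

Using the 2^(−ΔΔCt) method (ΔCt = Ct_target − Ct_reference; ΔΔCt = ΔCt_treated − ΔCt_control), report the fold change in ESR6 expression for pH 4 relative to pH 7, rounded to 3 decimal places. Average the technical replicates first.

Mean Ct: ESR6 pH 7 32.410; ESR6 pH 4 27.470; GAPDH pH 7 16.310; GAPDH pH 4 16.310
ΔCt(pH 7) = 32.410 − 16.310 = 16.100
ΔCt(pH 4) = 27.470 − 16.310 = 11.160
ΔΔCt = 11.160 − 16.100 = -4.940
Fold change = 2^(−(-4.940)) = 2^4.940 = 30.6965

30.696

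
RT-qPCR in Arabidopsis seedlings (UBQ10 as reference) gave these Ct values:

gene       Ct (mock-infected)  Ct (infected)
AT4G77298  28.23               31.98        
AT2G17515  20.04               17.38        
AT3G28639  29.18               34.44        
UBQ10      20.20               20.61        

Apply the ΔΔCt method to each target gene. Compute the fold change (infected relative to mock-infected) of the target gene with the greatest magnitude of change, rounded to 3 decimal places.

0.035

AT4G77298: ΔΔCt = (31.98−20.61) − (28.23−20.20) = 11.37 − 8.03 = 3.34; fold change = 2^-3.34 = 0.099
AT2G17515: ΔΔCt = (17.38−20.61) − (20.04−20.20) = -3.23 − (-0.16) = -3.07; fold change = 2^3.07 = 8.398
AT3G28639: ΔΔCt = (34.44−20.61) − (29.18−20.20) = 13.83 − 8.98 = 4.85; fold change = 2^-4.85 = 0.035
AT3G28639 has the largest |ΔΔCt| = 4.85.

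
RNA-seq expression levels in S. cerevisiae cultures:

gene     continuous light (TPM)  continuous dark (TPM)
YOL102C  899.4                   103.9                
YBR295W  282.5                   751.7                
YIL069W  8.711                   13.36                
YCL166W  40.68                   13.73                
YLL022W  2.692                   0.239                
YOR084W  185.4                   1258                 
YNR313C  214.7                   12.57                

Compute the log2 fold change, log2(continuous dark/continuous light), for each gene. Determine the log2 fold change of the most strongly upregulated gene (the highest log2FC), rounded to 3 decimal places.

2.762

log2(103.9/899.4) = -3.114  (YOL102C)
log2(751.7/282.5) = 1.412  (YBR295W)
log2(13.36/8.711) = 0.617  (YIL069W)
log2(13.73/40.68) = -1.567  (YCL166W)
log2(0.239/2.692) = -3.494  (YLL022W)
log2(1258/185.4) = 2.762  (YOR084W)
log2(12.57/214.7) = -4.094  (YNR313C)
YOR084W is most strongly upregulated.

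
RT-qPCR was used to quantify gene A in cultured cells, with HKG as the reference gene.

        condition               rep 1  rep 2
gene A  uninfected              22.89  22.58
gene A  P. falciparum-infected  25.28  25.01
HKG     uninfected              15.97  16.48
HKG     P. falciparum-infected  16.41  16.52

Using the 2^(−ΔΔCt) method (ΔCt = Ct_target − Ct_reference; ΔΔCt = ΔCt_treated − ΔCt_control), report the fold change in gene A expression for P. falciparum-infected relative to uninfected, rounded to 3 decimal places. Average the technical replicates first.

Mean Ct: gene A uninfected 22.735; gene A P. falciparum-infected 25.145; HKG uninfected 16.225; HKG P. falciparum-infected 16.465
ΔCt(uninfected) = 22.735 − 16.225 = 6.510
ΔCt(P. falciparum-infected) = 25.145 − 16.465 = 8.680
ΔΔCt = 8.680 − 6.510 = 2.170
Fold change = 2^(−2.170) = 0.2222

0.222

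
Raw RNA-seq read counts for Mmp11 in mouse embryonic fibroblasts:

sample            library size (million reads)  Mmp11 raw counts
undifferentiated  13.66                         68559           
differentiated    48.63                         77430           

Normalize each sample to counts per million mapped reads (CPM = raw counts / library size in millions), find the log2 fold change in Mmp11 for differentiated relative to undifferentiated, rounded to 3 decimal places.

CPM(undifferentiated) = 68559 / 13.66 = 5018.9605
CPM(differentiated) = 77430 / 48.63 = 1592.2270
Fold change = 1592.2270 / 5018.9605 = 0.31724
log2(0.31724) = -1.6563

-1.656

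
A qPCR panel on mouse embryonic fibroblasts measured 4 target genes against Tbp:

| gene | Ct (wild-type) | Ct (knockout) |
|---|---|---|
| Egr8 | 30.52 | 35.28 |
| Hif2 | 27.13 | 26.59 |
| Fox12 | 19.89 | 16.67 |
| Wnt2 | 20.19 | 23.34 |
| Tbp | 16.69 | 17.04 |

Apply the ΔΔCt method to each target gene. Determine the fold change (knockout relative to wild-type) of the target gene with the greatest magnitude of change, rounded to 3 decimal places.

Egr8: ΔΔCt = (35.28−17.04) − (30.52−16.69) = 18.24 − 13.83 = 4.41; fold change = 2^-4.41 = 0.047
Hif2: ΔΔCt = (26.59−17.04) − (27.13−16.69) = 9.55 − 10.44 = -0.89; fold change = 2^0.89 = 1.853
Fox12: ΔΔCt = (16.67−17.04) − (19.89−16.69) = -0.37 − 3.20 = -3.57; fold change = 2^3.57 = 11.876
Wnt2: ΔΔCt = (23.34−17.04) − (20.19−16.69) = 6.30 − 3.50 = 2.80; fold change = 2^-2.80 = 0.144
Egr8 has the largest |ΔΔCt| = 4.41.

0.047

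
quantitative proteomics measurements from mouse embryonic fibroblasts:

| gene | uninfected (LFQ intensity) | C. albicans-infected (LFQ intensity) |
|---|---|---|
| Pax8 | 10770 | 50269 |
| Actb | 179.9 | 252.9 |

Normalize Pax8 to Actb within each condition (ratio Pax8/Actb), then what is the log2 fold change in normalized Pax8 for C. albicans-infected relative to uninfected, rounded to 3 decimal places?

1.731

Pax8/Actb (uninfected) = 10770 / 179.9 = 59.867
Pax8/Actb (C. albicans-infected) = 50269 / 252.9 = 198.77
Fold change = 198.77 / 59.867 = 3.3202
log2(3.3202) = 1.7313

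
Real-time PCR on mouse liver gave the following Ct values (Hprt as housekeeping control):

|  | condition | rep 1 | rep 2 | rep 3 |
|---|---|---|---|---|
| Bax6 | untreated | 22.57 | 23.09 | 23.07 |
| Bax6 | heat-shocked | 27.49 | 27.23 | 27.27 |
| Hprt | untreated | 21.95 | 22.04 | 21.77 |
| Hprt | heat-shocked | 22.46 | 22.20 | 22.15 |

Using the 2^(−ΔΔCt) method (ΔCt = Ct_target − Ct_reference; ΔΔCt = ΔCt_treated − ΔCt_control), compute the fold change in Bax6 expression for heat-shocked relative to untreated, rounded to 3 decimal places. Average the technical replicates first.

0.060

Mean Ct: Bax6 untreated 22.910; Bax6 heat-shocked 27.330; Hprt untreated 21.920; Hprt heat-shocked 22.270
ΔCt(untreated) = 22.910 − 21.920 = 0.990
ΔCt(heat-shocked) = 27.330 − 22.270 = 5.060
ΔΔCt = 5.060 − 0.990 = 4.070
Fold change = 2^(−4.070) = 0.0595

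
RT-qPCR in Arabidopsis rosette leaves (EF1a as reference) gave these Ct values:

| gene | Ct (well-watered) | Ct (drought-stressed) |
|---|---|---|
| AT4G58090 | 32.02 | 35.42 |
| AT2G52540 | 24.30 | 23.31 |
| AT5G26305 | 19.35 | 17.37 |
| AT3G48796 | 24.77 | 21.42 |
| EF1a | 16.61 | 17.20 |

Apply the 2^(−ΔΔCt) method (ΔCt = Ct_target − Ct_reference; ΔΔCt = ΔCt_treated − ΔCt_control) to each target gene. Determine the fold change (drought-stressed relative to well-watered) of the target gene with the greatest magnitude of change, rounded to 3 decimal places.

15.348

AT4G58090: ΔΔCt = (35.42−17.20) − (32.02−16.61) = 18.22 − 15.41 = 2.81; fold change = 2^-2.81 = 0.143
AT2G52540: ΔΔCt = (23.31−17.20) − (24.30−16.61) = 6.11 − 7.69 = -1.58; fold change = 2^1.58 = 2.990
AT5G26305: ΔΔCt = (17.37−17.20) − (19.35−16.61) = 0.17 − 2.74 = -2.57; fold change = 2^2.57 = 5.938
AT3G48796: ΔΔCt = (21.42−17.20) − (24.77−16.61) = 4.22 − 8.16 = -3.94; fold change = 2^3.94 = 15.348
AT3G48796 has the largest |ΔΔCt| = 3.94.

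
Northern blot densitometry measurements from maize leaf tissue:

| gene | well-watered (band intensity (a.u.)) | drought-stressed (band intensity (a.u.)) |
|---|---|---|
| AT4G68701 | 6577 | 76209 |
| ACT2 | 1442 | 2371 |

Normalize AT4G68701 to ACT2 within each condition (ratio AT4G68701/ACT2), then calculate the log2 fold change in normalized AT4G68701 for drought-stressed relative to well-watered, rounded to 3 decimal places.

AT4G68701/ACT2 (well-watered) = 6577 / 1442 = 4.561
AT4G68701/ACT2 (drought-stressed) = 76209 / 2371 = 32.142
Fold change = 32.142 / 4.561 = 7.0471
log2(7.0471) = 2.8170

2.817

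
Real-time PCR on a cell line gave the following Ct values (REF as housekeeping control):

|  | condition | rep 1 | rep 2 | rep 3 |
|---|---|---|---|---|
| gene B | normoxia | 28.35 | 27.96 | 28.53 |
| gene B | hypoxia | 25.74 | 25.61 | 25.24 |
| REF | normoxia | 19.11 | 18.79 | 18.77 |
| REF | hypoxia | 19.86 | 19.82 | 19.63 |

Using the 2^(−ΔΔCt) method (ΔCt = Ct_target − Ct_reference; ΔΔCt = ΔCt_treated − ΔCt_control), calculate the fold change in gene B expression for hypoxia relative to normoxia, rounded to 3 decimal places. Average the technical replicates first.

12.381

Mean Ct: gene B normoxia 28.280; gene B hypoxia 25.530; REF normoxia 18.890; REF hypoxia 19.770
ΔCt(normoxia) = 28.280 − 18.890 = 9.390
ΔCt(hypoxia) = 25.530 − 19.770 = 5.760
ΔΔCt = 5.760 − 9.390 = -3.630
Fold change = 2^(−(-3.630)) = 2^3.630 = 12.3805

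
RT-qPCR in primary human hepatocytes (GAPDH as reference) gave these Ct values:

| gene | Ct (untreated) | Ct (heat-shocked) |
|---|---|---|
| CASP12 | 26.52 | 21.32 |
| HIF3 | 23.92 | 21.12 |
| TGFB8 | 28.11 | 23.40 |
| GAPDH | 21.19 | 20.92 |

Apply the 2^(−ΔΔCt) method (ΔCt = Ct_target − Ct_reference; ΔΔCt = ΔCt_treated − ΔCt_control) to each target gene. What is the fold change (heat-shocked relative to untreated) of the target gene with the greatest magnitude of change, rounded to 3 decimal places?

CASP12: ΔΔCt = (21.32−20.92) − (26.52−21.19) = 0.40 − 5.33 = -4.93; fold change = 2^4.93 = 30.484
HIF3: ΔΔCt = (21.12−20.92) − (23.92−21.19) = 0.20 − 2.73 = -2.53; fold change = 2^2.53 = 5.776
TGFB8: ΔΔCt = (23.40−20.92) − (28.11−21.19) = 2.48 − 6.92 = -4.44; fold change = 2^4.44 = 21.706
CASP12 has the largest |ΔΔCt| = 4.93.

30.484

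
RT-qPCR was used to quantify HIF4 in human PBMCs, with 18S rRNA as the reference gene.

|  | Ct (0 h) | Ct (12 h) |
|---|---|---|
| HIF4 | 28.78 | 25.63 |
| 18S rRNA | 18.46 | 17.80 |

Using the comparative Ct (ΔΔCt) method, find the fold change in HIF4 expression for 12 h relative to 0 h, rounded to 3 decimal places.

ΔCt(0 h) = 28.780 − 18.460 = 10.320
ΔCt(12 h) = 25.630 − 17.800 = 7.830
ΔΔCt = 7.830 − 10.320 = -2.490
Fold change = 2^(−(-2.490)) = 2^2.490 = 5.6178

5.618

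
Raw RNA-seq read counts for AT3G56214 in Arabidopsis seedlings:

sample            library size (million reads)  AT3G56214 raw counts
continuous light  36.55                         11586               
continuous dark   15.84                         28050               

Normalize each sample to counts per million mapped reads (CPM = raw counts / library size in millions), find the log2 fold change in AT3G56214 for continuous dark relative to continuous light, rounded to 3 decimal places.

CPM(continuous light) = 11586 / 36.55 = 316.9904
CPM(continuous dark) = 28050 / 15.84 = 1770.8333
Fold change = 1770.8333 / 316.9904 = 5.58639
log2(5.58639) = 2.4819

2.482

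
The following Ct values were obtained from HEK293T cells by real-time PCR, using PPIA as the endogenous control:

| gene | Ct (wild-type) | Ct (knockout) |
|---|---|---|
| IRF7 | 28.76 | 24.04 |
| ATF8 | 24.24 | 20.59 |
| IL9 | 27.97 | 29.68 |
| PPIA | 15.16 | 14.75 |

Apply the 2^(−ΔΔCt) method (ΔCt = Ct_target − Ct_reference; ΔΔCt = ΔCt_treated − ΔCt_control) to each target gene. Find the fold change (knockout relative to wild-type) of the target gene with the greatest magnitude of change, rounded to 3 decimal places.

19.835

IRF7: ΔΔCt = (24.04−14.75) − (28.76−15.16) = 9.29 − 13.60 = -4.31; fold change = 2^4.31 = 19.835
ATF8: ΔΔCt = (20.59−14.75) − (24.24−15.16) = 5.84 − 9.08 = -3.24; fold change = 2^3.24 = 9.448
IL9: ΔΔCt = (29.68−14.75) − (27.97−15.16) = 14.93 − 12.81 = 2.12; fold change = 2^-2.12 = 0.230
IRF7 has the largest |ΔΔCt| = 4.31.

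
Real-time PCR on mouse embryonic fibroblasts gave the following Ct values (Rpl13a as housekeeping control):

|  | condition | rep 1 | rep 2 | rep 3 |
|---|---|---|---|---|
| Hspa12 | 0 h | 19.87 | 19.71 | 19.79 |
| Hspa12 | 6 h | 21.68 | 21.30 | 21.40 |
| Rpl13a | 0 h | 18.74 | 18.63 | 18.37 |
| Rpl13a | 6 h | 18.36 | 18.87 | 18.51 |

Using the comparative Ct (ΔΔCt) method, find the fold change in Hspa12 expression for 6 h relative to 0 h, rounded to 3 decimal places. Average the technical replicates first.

0.314

Mean Ct: Hspa12 0 h 19.790; Hspa12 6 h 21.460; Rpl13a 0 h 18.580; Rpl13a 6 h 18.580
ΔCt(0 h) = 19.790 − 18.580 = 1.210
ΔCt(6 h) = 21.460 − 18.580 = 2.880
ΔΔCt = 2.880 − 1.210 = 1.670
Fold change = 2^(−1.670) = 0.3143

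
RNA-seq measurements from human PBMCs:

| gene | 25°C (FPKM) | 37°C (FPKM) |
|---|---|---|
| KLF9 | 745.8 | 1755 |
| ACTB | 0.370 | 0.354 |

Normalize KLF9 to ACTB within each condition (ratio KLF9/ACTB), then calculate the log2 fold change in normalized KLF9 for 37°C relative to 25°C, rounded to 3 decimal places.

1.298

KLF9/ACTB (25°C) = 745.8 / 0.370 = 2015.7
KLF9/ACTB (37°C) = 1755 / 0.354 = 4957.6
Fold change = 4957.6 / 2015.7 = 2.4595
log2(2.4595) = 1.2984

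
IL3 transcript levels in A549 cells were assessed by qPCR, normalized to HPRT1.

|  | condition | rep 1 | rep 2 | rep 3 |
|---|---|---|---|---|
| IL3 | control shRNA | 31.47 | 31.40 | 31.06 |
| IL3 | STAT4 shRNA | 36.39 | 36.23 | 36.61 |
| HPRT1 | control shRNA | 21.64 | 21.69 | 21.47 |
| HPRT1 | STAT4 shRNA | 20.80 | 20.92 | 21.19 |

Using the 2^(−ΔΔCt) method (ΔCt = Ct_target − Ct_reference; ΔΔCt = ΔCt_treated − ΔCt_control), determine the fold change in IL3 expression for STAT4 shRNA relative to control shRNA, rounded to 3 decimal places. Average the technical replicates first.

0.019

Mean Ct: IL3 control shRNA 31.310; IL3 STAT4 shRNA 36.410; HPRT1 control shRNA 21.600; HPRT1 STAT4 shRNA 20.970
ΔCt(control shRNA) = 31.310 − 21.600 = 9.710
ΔCt(STAT4 shRNA) = 36.410 − 20.970 = 15.440
ΔΔCt = 15.440 − 9.710 = 5.730
Fold change = 2^(−5.730) = 0.0188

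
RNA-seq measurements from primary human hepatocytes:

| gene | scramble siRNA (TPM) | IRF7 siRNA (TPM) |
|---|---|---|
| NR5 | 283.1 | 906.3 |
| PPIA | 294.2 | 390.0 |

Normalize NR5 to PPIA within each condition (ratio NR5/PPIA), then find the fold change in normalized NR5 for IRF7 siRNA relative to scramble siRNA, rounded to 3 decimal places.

NR5/PPIA (scramble siRNA) = 283.1 / 294.2 = 0.96227
NR5/PPIA (IRF7 siRNA) = 906.3 / 390.0 = 2.3238
Fold change = 2.3238 / 0.96227 = 2.4150

2.415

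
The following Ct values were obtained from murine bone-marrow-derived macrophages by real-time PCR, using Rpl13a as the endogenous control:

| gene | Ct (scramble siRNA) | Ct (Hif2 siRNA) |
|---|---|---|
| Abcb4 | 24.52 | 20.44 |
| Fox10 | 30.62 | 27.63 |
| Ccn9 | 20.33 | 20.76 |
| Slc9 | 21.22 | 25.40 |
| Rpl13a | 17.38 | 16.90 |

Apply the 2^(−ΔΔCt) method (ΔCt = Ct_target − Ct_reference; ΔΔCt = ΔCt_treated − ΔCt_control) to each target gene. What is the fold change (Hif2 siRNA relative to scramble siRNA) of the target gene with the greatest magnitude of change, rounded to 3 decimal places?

Abcb4: ΔΔCt = (20.44−16.90) − (24.52−17.38) = 3.54 − 7.14 = -3.60; fold change = 2^3.60 = 12.126
Fox10: ΔΔCt = (27.63−16.90) − (30.62−17.38) = 10.73 − 13.24 = -2.51; fold change = 2^2.51 = 5.696
Ccn9: ΔΔCt = (20.76−16.90) − (20.33−17.38) = 3.86 − 2.95 = 0.91; fold change = 2^-0.91 = 0.532
Slc9: ΔΔCt = (25.40−16.90) − (21.22−17.38) = 8.50 − 3.84 = 4.66; fold change = 2^-4.66 = 0.040
Slc9 has the largest |ΔΔCt| = 4.66.

0.040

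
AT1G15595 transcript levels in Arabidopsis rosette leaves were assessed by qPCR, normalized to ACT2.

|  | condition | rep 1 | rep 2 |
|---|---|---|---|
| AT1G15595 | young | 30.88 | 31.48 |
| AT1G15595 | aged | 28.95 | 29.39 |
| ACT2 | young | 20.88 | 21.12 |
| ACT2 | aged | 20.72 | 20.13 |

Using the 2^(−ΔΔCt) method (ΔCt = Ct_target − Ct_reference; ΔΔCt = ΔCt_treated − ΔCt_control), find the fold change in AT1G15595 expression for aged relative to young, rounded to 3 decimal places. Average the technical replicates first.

2.704

Mean Ct: AT1G15595 young 31.180; AT1G15595 aged 29.170; ACT2 young 21.000; ACT2 aged 20.425
ΔCt(young) = 31.180 − 21.000 = 10.180
ΔCt(aged) = 29.170 − 20.425 = 8.745
ΔΔCt = 8.745 − 10.180 = -1.435
Fold change = 2^(−(-1.435)) = 2^1.435 = 2.7038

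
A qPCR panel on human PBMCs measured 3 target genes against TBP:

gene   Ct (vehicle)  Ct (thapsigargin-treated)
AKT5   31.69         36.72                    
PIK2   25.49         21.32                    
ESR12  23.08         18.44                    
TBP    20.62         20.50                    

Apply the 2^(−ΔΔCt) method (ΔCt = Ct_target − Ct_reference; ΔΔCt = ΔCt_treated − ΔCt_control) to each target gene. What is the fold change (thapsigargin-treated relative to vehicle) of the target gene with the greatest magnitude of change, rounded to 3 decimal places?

0.028

AKT5: ΔΔCt = (36.72−20.50) − (31.69−20.62) = 16.22 − 11.07 = 5.15; fold change = 2^-5.15 = 0.028
PIK2: ΔΔCt = (21.32−20.50) − (25.49−20.62) = 0.82 − 4.87 = -4.05; fold change = 2^4.05 = 16.564
ESR12: ΔΔCt = (18.44−20.50) − (23.08−20.62) = -2.06 − 2.46 = -4.52; fold change = 2^4.52 = 22.943
AKT5 has the largest |ΔΔCt| = 5.15.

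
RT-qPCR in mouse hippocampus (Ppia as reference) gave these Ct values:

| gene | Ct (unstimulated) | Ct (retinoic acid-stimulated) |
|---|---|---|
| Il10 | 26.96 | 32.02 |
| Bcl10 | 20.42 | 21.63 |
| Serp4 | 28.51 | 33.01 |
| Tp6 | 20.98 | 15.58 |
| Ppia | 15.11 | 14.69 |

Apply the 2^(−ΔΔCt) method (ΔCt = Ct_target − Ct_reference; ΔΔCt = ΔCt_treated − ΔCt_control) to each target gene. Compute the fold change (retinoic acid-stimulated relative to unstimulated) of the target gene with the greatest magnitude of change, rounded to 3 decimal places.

0.022

Il10: ΔΔCt = (32.02−14.69) − (26.96−15.11) = 17.33 − 11.85 = 5.48; fold change = 2^-5.48 = 0.022
Bcl10: ΔΔCt = (21.63−14.69) − (20.42−15.11) = 6.94 − 5.31 = 1.63; fold change = 2^-1.63 = 0.323
Serp4: ΔΔCt = (33.01−14.69) − (28.51−15.11) = 18.32 − 13.40 = 4.92; fold change = 2^-4.92 = 0.033
Tp6: ΔΔCt = (15.58−14.69) − (20.98−15.11) = 0.89 − 5.87 = -4.98; fold change = 2^4.98 = 31.559
Il10 has the largest |ΔΔCt| = 5.48.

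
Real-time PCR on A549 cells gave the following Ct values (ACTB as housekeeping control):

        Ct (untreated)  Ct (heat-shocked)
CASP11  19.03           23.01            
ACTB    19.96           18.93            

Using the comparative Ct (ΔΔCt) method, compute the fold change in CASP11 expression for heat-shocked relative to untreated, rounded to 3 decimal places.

0.031

ΔCt(untreated) = 19.030 − 19.960 = -0.930
ΔCt(heat-shocked) = 23.010 − 18.930 = 4.080
ΔΔCt = 4.080 − (-0.930) = 5.010
Fold change = 2^(−5.010) = 0.0310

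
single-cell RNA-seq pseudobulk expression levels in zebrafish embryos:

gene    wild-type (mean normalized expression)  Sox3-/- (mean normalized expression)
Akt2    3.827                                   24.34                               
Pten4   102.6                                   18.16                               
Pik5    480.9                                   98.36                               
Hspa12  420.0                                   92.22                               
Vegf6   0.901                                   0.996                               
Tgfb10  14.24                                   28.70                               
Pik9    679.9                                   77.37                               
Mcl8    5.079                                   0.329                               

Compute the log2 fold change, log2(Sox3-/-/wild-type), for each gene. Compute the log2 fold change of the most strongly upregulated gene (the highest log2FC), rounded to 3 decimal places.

2.669

log2(24.34/3.827) = 2.669  (Akt2)
log2(18.16/102.6) = -2.498  (Pten4)
log2(98.36/480.9) = -2.290  (Pik5)
log2(92.22/420.0) = -2.187  (Hspa12)
log2(0.996/0.901) = 0.145  (Vegf6)
log2(28.70/14.24) = 1.011  (Tgfb10)
log2(77.37/679.9) = -3.135  (Pik9)
log2(0.329/5.079) = -3.948  (Mcl8)
Akt2 is most strongly upregulated.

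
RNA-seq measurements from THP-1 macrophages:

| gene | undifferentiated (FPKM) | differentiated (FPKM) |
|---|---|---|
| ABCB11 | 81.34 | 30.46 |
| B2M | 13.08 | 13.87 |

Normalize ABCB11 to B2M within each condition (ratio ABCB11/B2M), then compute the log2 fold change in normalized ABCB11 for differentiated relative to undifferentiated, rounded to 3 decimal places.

ABCB11/B2M (undifferentiated) = 81.34 / 13.08 = 6.2187
ABCB11/B2M (differentiated) = 30.46 / 13.87 = 2.1961
Fold change = 2.1961 / 6.2187 = 0.3531
log2(0.3531) = -1.5017

-1.502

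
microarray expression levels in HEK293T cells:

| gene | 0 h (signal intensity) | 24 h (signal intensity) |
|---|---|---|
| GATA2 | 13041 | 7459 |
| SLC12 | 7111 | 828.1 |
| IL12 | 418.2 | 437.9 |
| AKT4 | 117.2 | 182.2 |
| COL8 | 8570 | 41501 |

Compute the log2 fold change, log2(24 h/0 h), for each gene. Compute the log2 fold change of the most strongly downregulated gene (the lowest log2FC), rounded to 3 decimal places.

-3.102

log2(7459/13041) = -0.806  (GATA2)
log2(828.1/7111) = -3.102  (SLC12)
log2(437.9/418.2) = 0.066  (IL12)
log2(182.2/117.2) = 0.637  (AKT4)
log2(41501/8570) = 2.276  (COL8)
SLC12 is most strongly downregulated.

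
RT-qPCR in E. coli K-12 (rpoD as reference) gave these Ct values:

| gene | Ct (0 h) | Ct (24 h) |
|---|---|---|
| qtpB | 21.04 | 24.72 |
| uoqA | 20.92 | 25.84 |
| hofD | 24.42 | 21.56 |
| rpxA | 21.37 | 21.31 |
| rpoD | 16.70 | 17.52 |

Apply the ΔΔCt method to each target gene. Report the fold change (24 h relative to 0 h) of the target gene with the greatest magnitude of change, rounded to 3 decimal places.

qtpB: ΔΔCt = (24.72−17.52) − (21.04−16.70) = 7.20 − 4.34 = 2.86; fold change = 2^-2.86 = 0.138
uoqA: ΔΔCt = (25.84−17.52) − (20.92−16.70) = 8.32 − 4.22 = 4.10; fold change = 2^-4.10 = 0.058
hofD: ΔΔCt = (21.56−17.52) − (24.42−16.70) = 4.04 − 7.72 = -3.68; fold change = 2^3.68 = 12.817
rpxA: ΔΔCt = (21.31−17.52) − (21.37−16.70) = 3.79 − 4.67 = -0.88; fold change = 2^0.88 = 1.840
uoqA has the largest |ΔΔCt| = 4.10.

0.058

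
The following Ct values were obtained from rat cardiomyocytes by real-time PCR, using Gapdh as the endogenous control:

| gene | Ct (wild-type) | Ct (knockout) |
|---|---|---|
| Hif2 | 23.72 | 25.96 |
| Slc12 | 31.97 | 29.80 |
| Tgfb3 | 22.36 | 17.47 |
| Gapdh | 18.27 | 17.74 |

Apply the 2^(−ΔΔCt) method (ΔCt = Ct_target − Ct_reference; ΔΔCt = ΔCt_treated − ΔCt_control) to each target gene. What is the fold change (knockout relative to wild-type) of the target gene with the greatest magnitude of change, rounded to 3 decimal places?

Hif2: ΔΔCt = (25.96−17.74) − (23.72−18.27) = 8.22 − 5.45 = 2.77; fold change = 2^-2.77 = 0.147
Slc12: ΔΔCt = (29.80−17.74) − (31.97−18.27) = 12.06 − 13.70 = -1.64; fold change = 2^1.64 = 3.117
Tgfb3: ΔΔCt = (17.47−17.74) − (22.36−18.27) = -0.27 − 4.09 = -4.36; fold change = 2^4.36 = 20.535
Tgfb3 has the largest |ΔΔCt| = 4.36.

20.535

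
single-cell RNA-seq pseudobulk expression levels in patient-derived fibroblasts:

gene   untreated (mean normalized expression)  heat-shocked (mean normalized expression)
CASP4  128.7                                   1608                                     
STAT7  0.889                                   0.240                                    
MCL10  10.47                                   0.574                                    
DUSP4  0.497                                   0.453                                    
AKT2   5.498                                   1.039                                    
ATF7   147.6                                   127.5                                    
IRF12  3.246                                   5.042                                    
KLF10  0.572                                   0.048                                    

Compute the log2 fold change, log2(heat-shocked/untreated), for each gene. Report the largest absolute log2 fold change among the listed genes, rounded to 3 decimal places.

4.189

log2(1608/128.7) = 3.643  (CASP4)
log2(0.240/0.889) = -1.889  (STAT7)
log2(0.574/10.47) = -4.189  (MCL10)
log2(0.453/0.497) = -0.134  (DUSP4)
log2(1.039/5.498) = -2.404  (AKT2)
log2(127.5/147.6) = -0.211  (ATF7)
log2(5.042/3.246) = 0.635  (IRF12)
log2(0.048/0.572) = -3.575  (KLF10)
The largest magnitude belongs to MCL10.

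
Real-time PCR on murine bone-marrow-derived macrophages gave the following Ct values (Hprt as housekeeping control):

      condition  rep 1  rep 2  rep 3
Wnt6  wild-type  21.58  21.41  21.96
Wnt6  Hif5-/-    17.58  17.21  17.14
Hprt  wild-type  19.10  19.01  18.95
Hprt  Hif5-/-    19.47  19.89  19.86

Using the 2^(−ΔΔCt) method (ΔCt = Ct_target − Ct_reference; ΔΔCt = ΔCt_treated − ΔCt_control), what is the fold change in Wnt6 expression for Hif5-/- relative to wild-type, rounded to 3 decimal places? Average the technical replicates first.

Mean Ct: Wnt6 wild-type 21.650; Wnt6 Hif5-/- 17.310; Hprt wild-type 19.020; Hprt Hif5-/- 19.740
ΔCt(wild-type) = 21.650 − 19.020 = 2.630
ΔCt(Hif5-/-) = 17.310 − 19.740 = -2.430
ΔΔCt = -2.430 − 2.630 = -5.060
Fold change = 2^(−(-5.060)) = 2^5.060 = 33.3589

33.359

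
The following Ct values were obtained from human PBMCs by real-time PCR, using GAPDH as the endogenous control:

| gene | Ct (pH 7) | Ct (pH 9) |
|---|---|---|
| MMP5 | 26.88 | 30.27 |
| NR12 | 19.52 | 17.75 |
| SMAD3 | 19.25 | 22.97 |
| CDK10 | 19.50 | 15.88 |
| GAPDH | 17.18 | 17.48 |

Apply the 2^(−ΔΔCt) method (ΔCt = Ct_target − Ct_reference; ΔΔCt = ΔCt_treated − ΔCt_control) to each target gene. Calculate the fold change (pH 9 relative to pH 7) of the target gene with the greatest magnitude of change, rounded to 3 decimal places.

15.137

MMP5: ΔΔCt = (30.27−17.48) − (26.88−17.18) = 12.79 − 9.70 = 3.09; fold change = 2^-3.09 = 0.117
NR12: ΔΔCt = (17.75−17.48) − (19.52−17.18) = 0.27 − 2.34 = -2.07; fold change = 2^2.07 = 4.199
SMAD3: ΔΔCt = (22.97−17.48) − (19.25−17.18) = 5.49 − 2.07 = 3.42; fold change = 2^-3.42 = 0.093
CDK10: ΔΔCt = (15.88−17.48) − (19.50−17.18) = -1.60 − 2.32 = -3.92; fold change = 2^3.92 = 15.137
CDK10 has the largest |ΔΔCt| = 3.92.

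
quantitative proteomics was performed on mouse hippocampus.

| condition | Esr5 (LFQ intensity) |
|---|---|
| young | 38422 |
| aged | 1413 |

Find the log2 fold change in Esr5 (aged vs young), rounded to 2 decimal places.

-4.77

Fold change = 1413 / 38422 = 0.0368
log2(0.0368) = -4.765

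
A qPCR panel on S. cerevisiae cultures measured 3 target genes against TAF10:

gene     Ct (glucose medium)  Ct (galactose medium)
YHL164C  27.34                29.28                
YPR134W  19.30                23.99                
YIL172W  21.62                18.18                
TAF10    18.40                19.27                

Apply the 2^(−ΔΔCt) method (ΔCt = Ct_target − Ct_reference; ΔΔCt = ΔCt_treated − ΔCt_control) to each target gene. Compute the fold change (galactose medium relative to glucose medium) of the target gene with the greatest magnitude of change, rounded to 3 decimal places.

YHL164C: ΔΔCt = (29.28−19.27) − (27.34−18.40) = 10.01 − 8.94 = 1.07; fold change = 2^-1.07 = 0.476
YPR134W: ΔΔCt = (23.99−19.27) − (19.30−18.40) = 4.72 − 0.90 = 3.82; fold change = 2^-3.82 = 0.071
YIL172W: ΔΔCt = (18.18−19.27) − (21.62−18.40) = -1.09 − 3.22 = -4.31; fold change = 2^4.31 = 19.835
YIL172W has the largest |ΔΔCt| = 4.31.

19.835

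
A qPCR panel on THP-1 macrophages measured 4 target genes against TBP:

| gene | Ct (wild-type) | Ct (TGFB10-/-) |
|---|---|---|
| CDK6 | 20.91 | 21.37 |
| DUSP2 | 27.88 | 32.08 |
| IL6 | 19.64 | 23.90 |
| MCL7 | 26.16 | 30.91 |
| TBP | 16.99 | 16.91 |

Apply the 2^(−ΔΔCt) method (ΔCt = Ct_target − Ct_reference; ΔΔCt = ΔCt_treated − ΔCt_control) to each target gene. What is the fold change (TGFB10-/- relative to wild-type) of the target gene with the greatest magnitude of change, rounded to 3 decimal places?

0.035

CDK6: ΔΔCt = (21.37−16.91) − (20.91−16.99) = 4.46 − 3.92 = 0.54; fold change = 2^-0.54 = 0.688
DUSP2: ΔΔCt = (32.08−16.91) − (27.88−16.99) = 15.17 − 10.89 = 4.28; fold change = 2^-4.28 = 0.051
IL6: ΔΔCt = (23.90−16.91) − (19.64−16.99) = 6.99 − 2.65 = 4.34; fold change = 2^-4.34 = 0.049
MCL7: ΔΔCt = (30.91−16.91) − (26.16−16.99) = 14.00 − 9.17 = 4.83; fold change = 2^-4.83 = 0.035
MCL7 has the largest |ΔΔCt| = 4.83.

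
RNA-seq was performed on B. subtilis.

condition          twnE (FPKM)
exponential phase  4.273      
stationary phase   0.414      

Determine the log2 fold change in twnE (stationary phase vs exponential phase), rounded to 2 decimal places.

-3.37

Fold change = 0.414 / 4.273 = 0.0969
log2(0.0969) = -3.368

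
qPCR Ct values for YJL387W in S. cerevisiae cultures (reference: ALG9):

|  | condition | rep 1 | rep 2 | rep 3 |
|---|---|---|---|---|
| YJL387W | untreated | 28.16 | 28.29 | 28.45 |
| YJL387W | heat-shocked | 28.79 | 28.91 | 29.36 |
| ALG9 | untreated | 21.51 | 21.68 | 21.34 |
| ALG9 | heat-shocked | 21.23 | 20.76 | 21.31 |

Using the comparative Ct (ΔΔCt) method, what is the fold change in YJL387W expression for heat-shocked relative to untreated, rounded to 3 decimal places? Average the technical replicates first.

0.457

Mean Ct: YJL387W untreated 28.300; YJL387W heat-shocked 29.020; ALG9 untreated 21.510; ALG9 heat-shocked 21.100
ΔCt(untreated) = 28.300 − 21.510 = 6.790
ΔCt(heat-shocked) = 29.020 − 21.100 = 7.920
ΔΔCt = 7.920 − 6.790 = 1.130
Fold change = 2^(−1.130) = 0.4569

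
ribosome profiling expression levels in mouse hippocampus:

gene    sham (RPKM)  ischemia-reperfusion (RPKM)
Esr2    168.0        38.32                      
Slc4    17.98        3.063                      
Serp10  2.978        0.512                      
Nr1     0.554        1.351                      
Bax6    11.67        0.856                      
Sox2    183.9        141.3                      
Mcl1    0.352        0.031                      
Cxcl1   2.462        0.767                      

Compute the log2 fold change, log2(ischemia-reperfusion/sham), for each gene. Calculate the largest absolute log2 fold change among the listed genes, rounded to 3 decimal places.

log2(38.32/168.0) = -2.132  (Esr2)
log2(3.063/17.98) = -2.553  (Slc4)
log2(0.512/2.978) = -2.540  (Serp10)
log2(1.351/0.554) = 1.286  (Nr1)
log2(0.856/11.67) = -3.769  (Bax6)
log2(141.3/183.9) = -0.380  (Sox2)
log2(0.031/0.352) = -3.505  (Mcl1)
log2(0.767/2.462) = -1.683  (Cxcl1)
The largest magnitude belongs to Bax6.

3.769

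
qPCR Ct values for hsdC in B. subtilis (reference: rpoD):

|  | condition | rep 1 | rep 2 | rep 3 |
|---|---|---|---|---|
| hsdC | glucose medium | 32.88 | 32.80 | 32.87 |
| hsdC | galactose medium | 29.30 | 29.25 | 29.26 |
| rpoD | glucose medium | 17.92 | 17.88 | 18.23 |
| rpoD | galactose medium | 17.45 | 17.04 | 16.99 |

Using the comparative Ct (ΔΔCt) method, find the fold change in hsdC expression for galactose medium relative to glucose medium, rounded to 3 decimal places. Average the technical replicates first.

Mean Ct: hsdC glucose medium 32.850; hsdC galactose medium 29.270; rpoD glucose medium 18.010; rpoD galactose medium 17.160
ΔCt(glucose medium) = 32.850 − 18.010 = 14.840
ΔCt(galactose medium) = 29.270 − 17.160 = 12.110
ΔΔCt = 12.110 − 14.840 = -2.730
Fold change = 2^(−(-2.730)) = 2^2.730 = 6.6346

6.635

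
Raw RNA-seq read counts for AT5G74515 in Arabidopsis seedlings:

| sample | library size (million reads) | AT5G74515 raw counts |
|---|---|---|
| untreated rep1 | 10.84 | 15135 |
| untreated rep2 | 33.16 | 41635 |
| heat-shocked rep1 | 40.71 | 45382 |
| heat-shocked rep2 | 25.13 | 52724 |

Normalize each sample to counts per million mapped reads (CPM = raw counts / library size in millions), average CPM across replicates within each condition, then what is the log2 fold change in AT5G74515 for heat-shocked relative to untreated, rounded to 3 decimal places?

CPM(untreated rep1) = 15135 / 10.84 = 1396.2177
CPM(untreated rep2) = 41635 / 33.16 = 1255.5790
CPM(heat-shocked rep1) = 45382 / 40.71 = 1114.7630
CPM(heat-shocked rep2) = 52724 / 25.13 = 2098.0501
mean CPM(untreated) = 1325.8984; mean CPM(heat-shocked) = 1606.4065
Fold change = 1606.4065 / 1325.8984 = 1.21156
log2(1.21156) = 0.2769

0.277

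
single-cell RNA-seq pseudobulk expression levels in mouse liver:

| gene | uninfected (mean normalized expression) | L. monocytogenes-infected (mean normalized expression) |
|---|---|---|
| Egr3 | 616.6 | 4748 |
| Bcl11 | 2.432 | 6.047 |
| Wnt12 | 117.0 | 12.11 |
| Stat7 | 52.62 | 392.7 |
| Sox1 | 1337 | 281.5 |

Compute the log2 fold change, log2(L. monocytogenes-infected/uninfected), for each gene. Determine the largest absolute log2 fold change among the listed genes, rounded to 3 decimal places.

log2(4748/616.6) = 2.945  (Egr3)
log2(6.047/2.432) = 1.314  (Bcl11)
log2(12.11/117.0) = -3.272  (Wnt12)
log2(392.7/52.62) = 2.900  (Stat7)
log2(281.5/1337) = -2.248  (Sox1)
The largest magnitude belongs to Wnt12.

3.272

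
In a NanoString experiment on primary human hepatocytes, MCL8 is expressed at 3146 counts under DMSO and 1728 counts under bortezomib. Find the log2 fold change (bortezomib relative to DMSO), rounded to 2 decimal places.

-0.86

Fold change = 1728 / 3146 = 0.5493
log2(0.5493) = -0.864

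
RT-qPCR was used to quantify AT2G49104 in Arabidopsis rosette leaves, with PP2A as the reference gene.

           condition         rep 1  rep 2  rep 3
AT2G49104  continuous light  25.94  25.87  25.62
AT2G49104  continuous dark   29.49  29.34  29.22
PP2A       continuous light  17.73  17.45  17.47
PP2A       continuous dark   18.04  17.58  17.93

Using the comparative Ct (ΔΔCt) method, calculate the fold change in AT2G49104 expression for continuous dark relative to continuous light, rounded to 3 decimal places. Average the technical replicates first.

0.106

Mean Ct: AT2G49104 continuous light 25.810; AT2G49104 continuous dark 29.350; PP2A continuous light 17.550; PP2A continuous dark 17.850
ΔCt(continuous light) = 25.810 − 17.550 = 8.260
ΔCt(continuous dark) = 29.350 − 17.850 = 11.500
ΔΔCt = 11.500 − 8.260 = 3.240
Fold change = 2^(−3.240) = 0.1058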